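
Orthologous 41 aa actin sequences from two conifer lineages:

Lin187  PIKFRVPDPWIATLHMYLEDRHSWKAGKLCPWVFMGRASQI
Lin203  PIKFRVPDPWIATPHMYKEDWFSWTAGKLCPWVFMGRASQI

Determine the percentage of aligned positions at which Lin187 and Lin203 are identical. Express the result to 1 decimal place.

The sequences differ at positions 14 (L/P), 18 (L/K), 21 (R/W), 22 (H/F), 25 (K/T).
36 of the 41 sites match, so the percent identity is 36/41 × 100 = 87.8%.

87.8%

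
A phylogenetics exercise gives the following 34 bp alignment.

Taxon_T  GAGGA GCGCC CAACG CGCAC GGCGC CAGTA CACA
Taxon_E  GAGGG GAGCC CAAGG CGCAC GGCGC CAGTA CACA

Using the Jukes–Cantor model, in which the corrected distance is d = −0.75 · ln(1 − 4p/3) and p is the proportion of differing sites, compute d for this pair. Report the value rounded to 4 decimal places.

Mismatches occur at site 5 (A/G), site 7 (C/A), site 14 (C/G).
p = 3/34 = 0.088235.
d = −0.75 · ln(1 − (4/3)·0.088235) = −0.75 · ln(0.882353) = −0.75 · (-0.125163) = 0.0939.

0.0939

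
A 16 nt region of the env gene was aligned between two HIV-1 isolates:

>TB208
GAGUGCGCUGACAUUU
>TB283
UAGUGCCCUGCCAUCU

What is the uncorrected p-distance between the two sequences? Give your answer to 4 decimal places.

0.2500

Mismatches occur at site 1 (G→U), site 7 (G→C), site 11 (A→C), site 15 (U→C).
There are 4 differences over 16 sites, so p = 4/16 = 0.2500.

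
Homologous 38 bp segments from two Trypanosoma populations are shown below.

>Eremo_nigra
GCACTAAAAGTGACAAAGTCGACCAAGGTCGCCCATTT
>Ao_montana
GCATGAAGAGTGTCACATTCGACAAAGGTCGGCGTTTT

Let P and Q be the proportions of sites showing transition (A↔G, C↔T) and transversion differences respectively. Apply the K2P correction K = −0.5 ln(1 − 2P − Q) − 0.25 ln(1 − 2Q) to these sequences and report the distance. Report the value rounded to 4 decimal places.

0.3264

The sequences differ at positions 4 (C/T, transition), 5 (T/G, transversion), 8 (A/G, transition), 13 (A/T, transversion), 16 (A/C, transversion), 18 (G/T, transversion), 24 (C/A, transversion), 32 (C/G, transversion), 34 (C/G, transversion), 35 (A/T, transversion).
Of the 10 differences, 2 transitions and 8 transversions over 38 sites: P = 2/38 = 0.052632, Q = 8/38 = 0.210526.
d = −0.5·ln(0.684210) − 0.25·ln(0.578948) = −0.5·(-0.379490) − 0.25·(-0.546543) = 0.3264.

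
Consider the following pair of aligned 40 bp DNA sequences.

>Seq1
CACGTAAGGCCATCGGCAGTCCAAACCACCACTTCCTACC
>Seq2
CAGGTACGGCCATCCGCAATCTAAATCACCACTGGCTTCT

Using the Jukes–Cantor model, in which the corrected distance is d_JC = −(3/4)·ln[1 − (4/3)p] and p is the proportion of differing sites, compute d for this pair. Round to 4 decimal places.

The sequences differ at positions 3 (C/G), 7 (A/C), 15 (G/C), 19 (G/A), 22 (C/T), 26 (C/T), 34 (T/G), 35 (C/G), 38 (A/T), 40 (C/T).
p = 10/40 = 0.250000.
d = −0.75 · ln(1 − (4/3)·0.250000) = −0.75 · ln(0.666667) = −0.75 · (-0.405465) = 0.3041.

0.3041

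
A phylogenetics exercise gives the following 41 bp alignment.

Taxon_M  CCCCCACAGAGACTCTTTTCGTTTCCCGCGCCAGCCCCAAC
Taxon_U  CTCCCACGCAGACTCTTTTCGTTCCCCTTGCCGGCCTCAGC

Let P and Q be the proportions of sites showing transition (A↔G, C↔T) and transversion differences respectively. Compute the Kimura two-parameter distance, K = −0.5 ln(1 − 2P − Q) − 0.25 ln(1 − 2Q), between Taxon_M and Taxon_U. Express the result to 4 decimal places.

0.2730

Mismatches occur at site 2 (C/T, transition), site 8 (A/G, transition), site 9 (G/C, transversion), site 24 (T/C, transition), site 28 (G/T, transversion), site 29 (C/T, transition), site 33 (A/G, transition), site 37 (C/T, transition), site 40 (A/G, transition).
Of the 9 differences, 7 transitions and 2 transversions over 41 sites: P = 7/41 = 0.170732, Q = 2/41 = 0.048780.
d = −0.5·ln(0.609756) − 0.25·ln(0.902440) = −0.5·(-0.494696) − 0.25·(-0.102653) = 0.2730.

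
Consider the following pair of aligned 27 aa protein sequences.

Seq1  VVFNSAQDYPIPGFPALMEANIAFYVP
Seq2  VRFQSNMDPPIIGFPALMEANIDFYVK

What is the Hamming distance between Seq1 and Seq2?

8

The sequences differ at positions 2 (V/R), 4 (N/Q), 6 (A/N), 7 (Q/M), 9 (Y/P), 12 (P/I), 23 (A/D), 27 (P/K).
That gives 8 mismatches out of 27 aligned sites, so the Hamming distance is 8.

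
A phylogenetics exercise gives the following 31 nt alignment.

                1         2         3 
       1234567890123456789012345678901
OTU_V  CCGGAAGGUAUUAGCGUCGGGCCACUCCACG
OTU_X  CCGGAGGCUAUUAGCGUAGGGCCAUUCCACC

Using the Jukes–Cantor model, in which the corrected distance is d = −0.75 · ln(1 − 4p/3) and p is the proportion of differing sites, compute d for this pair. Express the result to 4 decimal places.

0.1816

Mismatches occur at site 6 (A→G), site 8 (G→C), site 18 (C→A), site 25 (C→U), site 31 (G→C).
p = 5/31 = 0.161290.
d = −0.75 · ln(1 − (4/3)·0.161290) = −0.75 · ln(0.784947) = −0.75 · (-0.242139) = 0.1816.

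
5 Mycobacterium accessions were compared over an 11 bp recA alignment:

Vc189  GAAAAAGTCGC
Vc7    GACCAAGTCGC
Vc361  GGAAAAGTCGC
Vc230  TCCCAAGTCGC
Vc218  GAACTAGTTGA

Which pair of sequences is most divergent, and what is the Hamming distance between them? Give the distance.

Pairwise Hamming distances:
  Vc189 vs Vc7: 2
  Vc189 vs Vc361: 1
  Vc189 vs Vc230: 4
  Vc189 vs Vc218: 4
  Vc7 vs Vc361: 3
  Vc7 vs Vc230: 2
  Vc7 vs Vc218: 4
  Vc361 vs Vc230: 4
  Vc361 vs Vc218: 5
  Vc230 vs Vc218: 6
The largest is 6, between Vc230 and Vc218.

6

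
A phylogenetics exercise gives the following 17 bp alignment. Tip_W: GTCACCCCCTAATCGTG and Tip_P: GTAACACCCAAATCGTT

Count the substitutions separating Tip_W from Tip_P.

Mismatches occur at site 3 (C↔A), site 6 (C↔A), site 10 (T↔A), site 17 (G↔T).
That gives 4 mismatches out of 17 aligned sites, so the Hamming distance is 4.

4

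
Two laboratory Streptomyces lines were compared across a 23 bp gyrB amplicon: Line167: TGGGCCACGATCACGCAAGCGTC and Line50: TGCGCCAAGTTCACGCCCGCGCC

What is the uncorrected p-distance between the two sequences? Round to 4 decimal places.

The sequences differ at positions 3 (G/C), 8 (C/A), 10 (A/T), 17 (A/C), 18 (A/C), 22 (T/C).
There are 6 differences over 23 sites, so p = 6/23 = 0.2609.

0.2609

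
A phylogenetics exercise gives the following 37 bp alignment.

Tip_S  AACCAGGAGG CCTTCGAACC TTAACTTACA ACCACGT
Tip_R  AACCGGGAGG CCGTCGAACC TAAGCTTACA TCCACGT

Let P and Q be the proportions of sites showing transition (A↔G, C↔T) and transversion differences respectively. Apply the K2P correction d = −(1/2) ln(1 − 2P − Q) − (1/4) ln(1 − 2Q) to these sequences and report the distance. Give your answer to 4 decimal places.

0.1491

Differing sites — 5:A/G (Ti); 13:T/G (Tv); 22:T/A (Tv); 24:A/G (Ti); 31:A/T (Tv).
Of the 5 differences, 2 transitions and 3 transversions over 37 sites: P = 2/37 = 0.054054, Q = 3/37 = 0.081081.
d = −0.5·ln(0.810811) − 0.25·ln(0.837838) = −0.5·(-0.209720) − 0.25·(-0.176931) = 0.1491.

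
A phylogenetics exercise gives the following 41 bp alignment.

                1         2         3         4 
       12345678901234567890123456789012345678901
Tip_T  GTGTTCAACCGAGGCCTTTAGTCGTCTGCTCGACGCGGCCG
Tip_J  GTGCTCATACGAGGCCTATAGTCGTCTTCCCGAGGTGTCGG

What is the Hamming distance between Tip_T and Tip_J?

10

Differing sites — 4:T/C; 8:A/T; 9:C/A; 18:T/A; 28:G/T; 30:T/C; 34:C/G; 36:C/T; 38:G/T; 40:C/G.
That gives 10 mismatches out of 41 aligned sites, so the Hamming distance is 10.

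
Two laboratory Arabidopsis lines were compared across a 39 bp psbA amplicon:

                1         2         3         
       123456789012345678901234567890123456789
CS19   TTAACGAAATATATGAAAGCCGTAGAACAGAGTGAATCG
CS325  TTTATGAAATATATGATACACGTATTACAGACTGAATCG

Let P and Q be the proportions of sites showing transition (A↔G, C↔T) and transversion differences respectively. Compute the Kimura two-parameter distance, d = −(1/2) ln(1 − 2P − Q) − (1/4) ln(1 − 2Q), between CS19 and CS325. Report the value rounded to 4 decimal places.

0.2424

Differing sites — 3:A/T (Tv); 5:C/T (Ti); 17:A/T (Tv); 19:G/C (Tv); 20:C/A (Tv); 25:G/T (Tv); 26:A/T (Tv); 32:G/C (Tv).
Of the 8 differences, 1 transition and 7 transversions over 39 sites: P = 1/39 = 0.025641, Q = 7/39 = 0.179487.
d = −0.5·ln(0.769231) − 0.25·ln(0.641026) = −0.5·(-0.262364) − 0.25·(-0.444685) = 0.2424.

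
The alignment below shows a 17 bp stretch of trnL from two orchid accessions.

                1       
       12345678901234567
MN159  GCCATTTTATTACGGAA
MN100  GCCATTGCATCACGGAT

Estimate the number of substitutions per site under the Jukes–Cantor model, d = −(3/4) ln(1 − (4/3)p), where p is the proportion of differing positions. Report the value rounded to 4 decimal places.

Mismatches occur at site 7 (T/G), site 8 (T/C), site 11 (T/C), site 17 (A/T).
p = 4/17 = 0.235294.
d = −0.75 · ln(1 − (4/3)·0.235294) = −0.75 · ln(0.686275) = −0.75 · (-0.376477) = 0.2824.

0.2824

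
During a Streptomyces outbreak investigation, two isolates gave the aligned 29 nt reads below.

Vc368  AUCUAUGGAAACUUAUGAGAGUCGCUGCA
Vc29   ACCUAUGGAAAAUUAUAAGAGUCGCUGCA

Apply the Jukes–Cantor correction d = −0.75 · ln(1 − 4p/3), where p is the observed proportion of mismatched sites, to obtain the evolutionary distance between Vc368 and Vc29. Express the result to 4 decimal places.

0.1113

Differing sites — 2:U/C; 12:C/A; 17:G/A.
p = 3/29 = 0.103448.
d = −0.75 · ln(1 − (4/3)·0.103448) = −0.75 · ln(0.862069) = −0.75 · (-0.148420) = 0.1113.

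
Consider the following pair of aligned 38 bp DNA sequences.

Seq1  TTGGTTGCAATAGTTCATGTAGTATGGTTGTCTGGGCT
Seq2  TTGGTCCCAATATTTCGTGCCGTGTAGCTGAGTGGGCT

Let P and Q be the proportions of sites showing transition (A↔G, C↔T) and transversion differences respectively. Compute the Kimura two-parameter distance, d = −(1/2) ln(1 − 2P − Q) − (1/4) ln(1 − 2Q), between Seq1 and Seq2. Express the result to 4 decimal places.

Differing sites — 6:T/C (Ti); 7:G/C (Tv); 13:G/T (Tv); 17:A/G (Ti); 20:T/C (Ti); 21:A/C (Tv); 24:A/G (Ti); 26:G/A (Ti); 28:T/C (Ti); 31:T/A (Tv); 32:C/G (Tv).
Of the 11 differences, 6 transitions and 5 transversions over 38 sites: P = 6/38 = 0.157895, Q = 5/38 = 0.131579.
d = −0.5·ln(0.552631) − 0.25·ln(0.736842) = −0.5·(-0.593065) − 0.25·(-0.305382) = 0.3729.

0.3729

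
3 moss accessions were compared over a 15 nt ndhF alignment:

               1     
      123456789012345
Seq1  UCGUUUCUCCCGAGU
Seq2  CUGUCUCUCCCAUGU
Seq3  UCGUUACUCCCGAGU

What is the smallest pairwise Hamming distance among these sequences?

1

Pairwise Hamming distances:
  Seq1 vs Seq2: 5
  Seq1 vs Seq3: 1
  Seq2 vs Seq3: 6
The smallest is 1, between Seq1 and Seq3.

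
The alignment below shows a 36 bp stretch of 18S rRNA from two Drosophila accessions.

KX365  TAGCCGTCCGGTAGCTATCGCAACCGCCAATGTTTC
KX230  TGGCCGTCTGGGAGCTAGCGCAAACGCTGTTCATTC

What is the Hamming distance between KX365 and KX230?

The sequences differ at positions 2 (A/G), 9 (C/T), 12 (T/G), 18 (T/G), 24 (C/A), 28 (C/T), 29 (A/G), 30 (A/T), 32 (G/C), 33 (T/A).
That gives 10 mismatches out of 36 aligned sites, so the Hamming distance is 10.

10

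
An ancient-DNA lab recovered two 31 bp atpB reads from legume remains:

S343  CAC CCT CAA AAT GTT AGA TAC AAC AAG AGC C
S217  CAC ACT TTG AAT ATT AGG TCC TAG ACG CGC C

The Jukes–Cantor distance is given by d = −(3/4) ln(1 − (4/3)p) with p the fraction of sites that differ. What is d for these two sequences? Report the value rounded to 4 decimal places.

Mismatches occur at site 4 (C↔A), site 7 (C↔T), site 8 (A↔T), site 9 (A↔G), site 13 (G↔A), site 18 (A↔G), site 20 (A↔C), site 22 (A↔T), site 24 (C↔G), site 26 (A↔C), site 28 (A↔C).
p = 11/31 = 0.354839.
d = −0.75 · ln(1 − (4/3)·0.354839) = −0.75 · ln(0.526881) = −0.75 · (-0.640781) = 0.4806.

0.4806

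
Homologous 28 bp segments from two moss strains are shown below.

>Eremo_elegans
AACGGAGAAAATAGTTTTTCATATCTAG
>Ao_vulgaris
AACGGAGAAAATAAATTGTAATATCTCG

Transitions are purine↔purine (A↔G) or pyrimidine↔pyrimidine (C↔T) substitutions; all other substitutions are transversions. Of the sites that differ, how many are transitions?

The sequences differ at positions 14 (G/A, transition), 15 (T/A, transversion), 18 (T/G, transversion), 20 (C/A, transversion), 27 (A/C, transversion).
Of the 5 differences, 1 transition and 4 transversions, so the answer is 1.

1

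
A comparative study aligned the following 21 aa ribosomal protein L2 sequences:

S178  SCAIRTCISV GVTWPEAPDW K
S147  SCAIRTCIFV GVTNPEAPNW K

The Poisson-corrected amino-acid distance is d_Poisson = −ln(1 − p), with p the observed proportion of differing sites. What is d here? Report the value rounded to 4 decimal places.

0.1542

Mismatches occur at site 9 (S↔F), site 14 (W↔N), site 19 (D↔N).
p = 3/21 = 0.142857.
d = −ln(1 − 0.142857) = −ln(0.857143) = 0.1542.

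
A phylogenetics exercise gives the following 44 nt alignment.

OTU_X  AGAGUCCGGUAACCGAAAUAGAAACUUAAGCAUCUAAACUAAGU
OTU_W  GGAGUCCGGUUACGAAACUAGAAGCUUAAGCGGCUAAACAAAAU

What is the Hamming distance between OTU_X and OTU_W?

10

Mismatches occur at site 1 (A→G), site 11 (A→U), site 14 (C→G), site 15 (G→A), site 18 (A→C), site 24 (A→G), site 32 (A→G), site 33 (U→G), site 40 (U→A), site 43 (G→A).
That gives 10 mismatches out of 44 aligned sites, so the Hamming distance is 10.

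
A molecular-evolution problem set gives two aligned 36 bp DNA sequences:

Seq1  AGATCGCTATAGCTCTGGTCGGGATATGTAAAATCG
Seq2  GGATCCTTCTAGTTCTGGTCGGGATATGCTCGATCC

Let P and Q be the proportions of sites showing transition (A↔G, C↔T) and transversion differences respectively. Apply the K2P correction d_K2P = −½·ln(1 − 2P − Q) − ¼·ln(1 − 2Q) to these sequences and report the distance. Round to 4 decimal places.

The sequences differ at positions 1 (A/G, transition), 6 (G/C, transversion), 7 (C/T, transition), 9 (A/C, transversion), 13 (C/T, transition), 29 (T/C, transition), 30 (A/T, transversion), 31 (A/C, transversion), 32 (A/G, transition), 36 (G/C, transversion).
Of the 10 differences, 5 transitions and 5 transversions over 36 sites: P = 5/36 = 0.138889, Q = 5/36 = 0.138889.
d = −0.5·ln(0.583333) − 0.25·ln(0.722222) = −0.5·(-0.538997) − 0.25·(-0.325423) = 0.3509.

0.3509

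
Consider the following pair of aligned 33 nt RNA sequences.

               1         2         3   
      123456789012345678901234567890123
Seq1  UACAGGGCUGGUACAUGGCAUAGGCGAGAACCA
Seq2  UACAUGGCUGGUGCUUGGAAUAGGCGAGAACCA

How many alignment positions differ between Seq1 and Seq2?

4

Mismatches occur at site 5 (G↔U), site 13 (A↔G), site 15 (A↔U), site 19 (C↔A).
That gives 4 mismatches out of 33 aligned sites, so the Hamming distance is 4.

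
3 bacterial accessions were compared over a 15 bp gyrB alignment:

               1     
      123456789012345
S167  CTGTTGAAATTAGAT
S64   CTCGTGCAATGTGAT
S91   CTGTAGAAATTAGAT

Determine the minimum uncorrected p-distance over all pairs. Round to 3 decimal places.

Pairwise Hamming distances:
  S167 vs S64: 5
  S167 vs S91: 1
  S64 vs S91: 6
The smallest is 1 mismatch, between S167 and S91; p = 1/15 = 0.067.

0.067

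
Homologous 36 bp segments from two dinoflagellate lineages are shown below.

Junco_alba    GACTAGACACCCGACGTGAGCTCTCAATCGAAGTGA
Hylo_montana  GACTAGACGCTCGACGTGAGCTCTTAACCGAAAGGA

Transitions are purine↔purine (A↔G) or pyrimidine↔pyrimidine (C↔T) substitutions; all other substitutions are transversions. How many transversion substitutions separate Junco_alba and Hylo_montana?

1

The sequences differ at positions 9 (A/G, transition), 11 (C/T, transition), 25 (C/T, transition), 28 (T/C, transition), 33 (G/A, transition), 34 (T/G, transversion).
Of the 6 differences, 5 transitions and 1 transversion, so the answer is 1.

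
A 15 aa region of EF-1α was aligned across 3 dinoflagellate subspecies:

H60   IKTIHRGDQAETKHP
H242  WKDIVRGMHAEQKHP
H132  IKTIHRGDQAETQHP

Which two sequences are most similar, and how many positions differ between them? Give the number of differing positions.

1

Pairwise Hamming distances:
  H60 vs H242: 6
  H60 vs H132: 1
  H242 vs H132: 7
The smallest is 1, between H60 and H132.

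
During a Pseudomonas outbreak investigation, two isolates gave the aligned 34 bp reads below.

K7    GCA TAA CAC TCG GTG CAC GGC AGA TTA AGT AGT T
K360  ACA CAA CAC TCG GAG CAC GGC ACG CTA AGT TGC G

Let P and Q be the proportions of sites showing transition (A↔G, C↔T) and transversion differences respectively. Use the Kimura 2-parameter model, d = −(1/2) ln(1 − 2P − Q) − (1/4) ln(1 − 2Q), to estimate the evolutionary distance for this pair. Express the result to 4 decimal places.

Differing sites — 1:G/A (Ti); 4:T/C (Ti); 14:T/A (Tv); 23:G/C (Tv); 24:A/G (Ti); 25:T/C (Ti); 31:A/T (Tv); 33:T/C (Ti); 34:T/G (Tv).
Of the 9 differences, 5 transitions and 4 transversions over 34 sites: P = 5/34 = 0.147059, Q = 4/34 = 0.117647.
d = −0.5·ln(0.588235) − 0.25·ln(0.764706) = −0.5·(-0.530629) − 0.25·(-0.268264) = 0.3324.

0.3324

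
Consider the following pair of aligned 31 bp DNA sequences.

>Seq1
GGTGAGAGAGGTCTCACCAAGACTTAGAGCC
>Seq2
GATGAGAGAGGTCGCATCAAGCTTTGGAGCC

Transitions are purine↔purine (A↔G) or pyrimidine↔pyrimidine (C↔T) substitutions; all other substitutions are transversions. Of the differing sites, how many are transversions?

Differing sites — 2:G/A (Ti); 14:T/G (Tv); 17:C/T (Ti); 22:A/C (Tv); 23:C/T (Ti); 26:A/G (Ti).
Of the 6 differences, 4 transitions and 2 transversions, so the answer is 2.

2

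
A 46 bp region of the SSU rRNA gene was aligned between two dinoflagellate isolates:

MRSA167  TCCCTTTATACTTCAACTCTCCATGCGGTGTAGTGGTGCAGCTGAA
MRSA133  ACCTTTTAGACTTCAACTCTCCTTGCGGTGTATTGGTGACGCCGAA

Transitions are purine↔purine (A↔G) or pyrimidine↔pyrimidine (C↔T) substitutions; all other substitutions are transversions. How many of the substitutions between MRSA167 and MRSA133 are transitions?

2

The sequences differ at positions 1 (T/A, transversion), 4 (C/T, transition), 9 (T/G, transversion), 23 (A/T, transversion), 33 (G/T, transversion), 39 (C/A, transversion), 40 (A/C, transversion), 43 (T/C, transition).
Of the 8 differences, 2 transitions and 6 transversions, so the answer is 2.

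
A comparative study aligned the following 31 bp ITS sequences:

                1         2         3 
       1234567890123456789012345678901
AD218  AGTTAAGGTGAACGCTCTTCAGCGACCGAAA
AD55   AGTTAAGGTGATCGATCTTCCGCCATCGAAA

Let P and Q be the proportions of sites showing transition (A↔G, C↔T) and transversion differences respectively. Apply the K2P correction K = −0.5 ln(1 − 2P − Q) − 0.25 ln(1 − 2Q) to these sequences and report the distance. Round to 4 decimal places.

Differing sites — 12:A/T (Tv); 15:C/A (Tv); 21:A/C (Tv); 24:G/C (Tv); 26:C/T (Ti).
Of the 5 differences, 1 transition and 4 transversions over 31 sites: P = 1/31 = 0.032258, Q = 4/31 = 0.129032.
d = −0.5·ln(0.806452) − 0.25·ln(0.741936) = −0.5·(-0.215111) − 0.25·(-0.298492) = 0.1822.

0.1822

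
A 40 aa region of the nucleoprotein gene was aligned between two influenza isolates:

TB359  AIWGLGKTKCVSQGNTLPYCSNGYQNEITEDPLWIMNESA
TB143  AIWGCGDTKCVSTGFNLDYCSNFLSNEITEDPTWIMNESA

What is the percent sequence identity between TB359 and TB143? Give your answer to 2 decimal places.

75.00%

Mismatches occur at site 5 (L/C), site 7 (K/D), site 13 (Q/T), site 15 (N/F), site 16 (T/N), site 18 (P/D), site 23 (G/F), site 24 (Y/L), site 25 (Q/S), site 33 (L/T).
30 of the 40 sites match, so the percent identity is 30/40 × 100 = 75.00%.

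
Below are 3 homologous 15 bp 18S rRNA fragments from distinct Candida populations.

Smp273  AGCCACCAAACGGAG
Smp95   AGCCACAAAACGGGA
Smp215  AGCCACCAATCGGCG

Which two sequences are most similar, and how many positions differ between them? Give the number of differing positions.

2

Pairwise Hamming distances:
  Smp273 vs Smp95: 3
  Smp273 vs Smp215: 2
  Smp95 vs Smp215: 4
The smallest is 2, between Smp273 and Smp215.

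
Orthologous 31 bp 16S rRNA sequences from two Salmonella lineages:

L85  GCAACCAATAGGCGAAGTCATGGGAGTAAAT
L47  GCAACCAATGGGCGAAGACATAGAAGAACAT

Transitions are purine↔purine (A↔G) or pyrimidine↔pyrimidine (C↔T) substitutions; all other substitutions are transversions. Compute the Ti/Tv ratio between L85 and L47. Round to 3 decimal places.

Mismatches occur at site 10 (A↔G, transition), site 18 (T↔A, transversion), site 22 (G↔A, transition), site 24 (G↔A, transition), site 27 (T↔A, transversion), site 29 (A↔C, transversion).
Of the 6 differences, 3 transitions and 3 transversions, so Ti/Tv = 3/3 = 1.000.

1.000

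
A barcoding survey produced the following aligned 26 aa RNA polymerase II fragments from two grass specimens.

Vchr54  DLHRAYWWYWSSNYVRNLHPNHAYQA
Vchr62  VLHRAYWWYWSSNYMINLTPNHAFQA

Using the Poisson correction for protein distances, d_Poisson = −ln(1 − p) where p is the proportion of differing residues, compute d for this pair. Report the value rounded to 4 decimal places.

Mismatches occur at site 1 (D↔V), site 15 (V↔M), site 16 (R↔I), site 19 (H↔T), site 24 (Y↔F).
p = 5/26 = 0.192308.
d = −ln(1 − 0.192308) = −ln(0.807692) = 0.2136.

0.2136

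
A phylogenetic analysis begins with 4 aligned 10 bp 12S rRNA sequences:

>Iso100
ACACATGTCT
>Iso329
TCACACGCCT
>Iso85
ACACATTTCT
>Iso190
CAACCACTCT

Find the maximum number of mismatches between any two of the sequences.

Pairwise Hamming distances:
  Iso100 vs Iso329: 3
  Iso100 vs Iso85: 1
  Iso100 vs Iso190: 5
  Iso329 vs Iso85: 4
  Iso329 vs Iso190: 6
  Iso85 vs Iso190: 5
The largest is 6, between Iso329 and Iso190.

6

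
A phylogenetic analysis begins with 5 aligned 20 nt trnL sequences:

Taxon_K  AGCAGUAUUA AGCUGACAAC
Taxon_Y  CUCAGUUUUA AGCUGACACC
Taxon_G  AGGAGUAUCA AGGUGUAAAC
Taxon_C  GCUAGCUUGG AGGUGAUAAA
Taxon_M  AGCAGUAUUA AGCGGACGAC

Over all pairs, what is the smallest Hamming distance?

2

Pairwise Hamming distances:
  Taxon_K vs Taxon_Y: 4
  Taxon_K vs Taxon_G: 5
  Taxon_K vs Taxon_C: 10
  Taxon_K vs Taxon_M: 2
  Taxon_Y vs Taxon_G: 9
  Taxon_Y vs Taxon_C: 10
  Taxon_Y vs Taxon_M: 6
  Taxon_G vs Taxon_C: 10
  Taxon_G vs Taxon_M: 7
  Taxon_C vs Taxon_M: 12
The smallest is 2, between Taxon_K and Taxon_M.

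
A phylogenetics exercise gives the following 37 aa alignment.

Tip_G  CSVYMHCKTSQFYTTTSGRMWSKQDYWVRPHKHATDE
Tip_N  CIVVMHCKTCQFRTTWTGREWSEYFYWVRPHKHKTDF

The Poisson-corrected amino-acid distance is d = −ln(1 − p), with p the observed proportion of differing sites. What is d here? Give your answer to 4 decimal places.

0.3920

Mismatches occur at site 2 (S↔I), site 4 (Y↔V), site 10 (S↔C), site 13 (Y↔R), site 16 (T↔W), site 17 (S↔T), site 20 (M↔E), site 23 (K↔E), site 24 (Q↔Y), site 25 (D↔F), site 34 (A↔K), site 37 (E↔F).
p = 12/37 = 0.324324.
d = −ln(1 − 0.324324) = −ln(0.675676) = 0.3920.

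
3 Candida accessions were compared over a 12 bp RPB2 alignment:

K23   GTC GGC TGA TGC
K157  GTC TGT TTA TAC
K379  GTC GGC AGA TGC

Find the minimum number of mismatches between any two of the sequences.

Pairwise Hamming distances:
  K23 vs K157: 4
  K23 vs K379: 1
  K157 vs K379: 5
The smallest is 1, between K23 and K379.

1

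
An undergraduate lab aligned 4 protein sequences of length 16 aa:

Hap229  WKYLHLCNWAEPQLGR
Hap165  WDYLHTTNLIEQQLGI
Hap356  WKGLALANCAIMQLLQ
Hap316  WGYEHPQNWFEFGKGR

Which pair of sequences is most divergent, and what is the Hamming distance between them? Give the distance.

14

Pairwise Hamming distances:
  Hap229 vs Hap165: 7
  Hap229 vs Hap356: 8
  Hap229 vs Hap316: 8
  Hap165 vs Hap356: 11
  Hap165 vs Hap316: 10
  Hap356 vs Hap316: 14
The largest is 14, between Hap356 and Hap316.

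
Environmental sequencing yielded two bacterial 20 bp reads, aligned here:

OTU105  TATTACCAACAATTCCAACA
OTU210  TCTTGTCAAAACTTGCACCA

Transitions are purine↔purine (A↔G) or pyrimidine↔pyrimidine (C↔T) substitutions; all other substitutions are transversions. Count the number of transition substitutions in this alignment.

2

The sequences differ at positions 2 (A/C, transversion), 5 (A/G, transition), 6 (C/T, transition), 10 (C/A, transversion), 12 (A/C, transversion), 15 (C/G, transversion), 18 (A/C, transversion).
Of the 7 differences, 2 transitions and 5 transversions, so the answer is 2.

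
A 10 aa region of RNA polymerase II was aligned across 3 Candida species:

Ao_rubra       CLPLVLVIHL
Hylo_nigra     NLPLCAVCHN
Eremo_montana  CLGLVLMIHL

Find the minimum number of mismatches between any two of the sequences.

Pairwise Hamming distances:
  Ao_rubra vs Hylo_nigra: 5
  Ao_rubra vs Eremo_montana: 2
  Hylo_nigra vs Eremo_montana: 7
The smallest is 2, between Ao_rubra and Eremo_montana.

2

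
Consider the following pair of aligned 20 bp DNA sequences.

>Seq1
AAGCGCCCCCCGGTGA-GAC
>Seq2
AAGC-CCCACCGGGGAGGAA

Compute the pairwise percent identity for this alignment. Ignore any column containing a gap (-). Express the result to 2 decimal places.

83.33%

Excluding the 2 gap columns leaves 18 comparable sites.
Differing sites — 9:C/A; 14:T/G; 20:C/A.
15 of the 18 comparable sites match, so the percent identity is 15/18 × 100 = 83.33%.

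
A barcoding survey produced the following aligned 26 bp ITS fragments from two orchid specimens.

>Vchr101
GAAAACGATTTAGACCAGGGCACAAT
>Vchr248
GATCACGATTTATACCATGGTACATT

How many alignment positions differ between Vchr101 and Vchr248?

Differing sites — 3:A/T; 4:A/C; 13:G/T; 18:G/T; 21:C/T; 25:A/T.
That gives 6 mismatches out of 26 aligned sites, so the Hamming distance is 6.

6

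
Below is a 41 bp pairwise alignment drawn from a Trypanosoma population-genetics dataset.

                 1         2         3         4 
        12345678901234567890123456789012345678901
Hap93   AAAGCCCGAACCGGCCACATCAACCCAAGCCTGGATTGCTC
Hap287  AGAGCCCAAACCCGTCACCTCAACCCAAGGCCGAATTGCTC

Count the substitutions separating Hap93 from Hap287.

8

Differing sites — 2:A/G; 8:G/A; 13:G/C; 15:C/T; 19:A/C; 30:C/G; 32:T/C; 34:G/A.
That gives 8 mismatches out of 41 aligned sites, so the Hamming distance is 8.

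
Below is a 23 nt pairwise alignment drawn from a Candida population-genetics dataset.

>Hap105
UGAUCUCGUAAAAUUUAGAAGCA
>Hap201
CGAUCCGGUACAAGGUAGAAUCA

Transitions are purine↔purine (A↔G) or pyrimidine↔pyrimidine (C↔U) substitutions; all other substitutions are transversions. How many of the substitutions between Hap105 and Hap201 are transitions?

2

The sequences differ at positions 1 (U/C, transition), 6 (U/C, transition), 7 (C/G, transversion), 11 (A/C, transversion), 14 (U/G, transversion), 15 (U/G, transversion), 21 (G/U, transversion).
Of the 7 differences, 2 transitions and 5 transversions, so the answer is 2.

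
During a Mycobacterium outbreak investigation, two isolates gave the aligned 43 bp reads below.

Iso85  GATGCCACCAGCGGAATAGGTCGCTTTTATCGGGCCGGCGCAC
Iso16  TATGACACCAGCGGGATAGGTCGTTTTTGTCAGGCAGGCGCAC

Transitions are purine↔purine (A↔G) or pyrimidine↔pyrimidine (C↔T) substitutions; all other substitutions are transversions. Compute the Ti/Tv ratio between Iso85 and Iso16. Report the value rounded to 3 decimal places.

Mismatches occur at site 1 (G↔T, transversion), site 5 (C↔A, transversion), site 15 (A↔G, transition), site 24 (C↔T, transition), site 29 (A↔G, transition), site 32 (G↔A, transition), site 36 (C↔A, transversion).
Of the 7 differences, 4 transitions and 3 transversions, so Ti/Tv = 4/3 = 1.333.

1.333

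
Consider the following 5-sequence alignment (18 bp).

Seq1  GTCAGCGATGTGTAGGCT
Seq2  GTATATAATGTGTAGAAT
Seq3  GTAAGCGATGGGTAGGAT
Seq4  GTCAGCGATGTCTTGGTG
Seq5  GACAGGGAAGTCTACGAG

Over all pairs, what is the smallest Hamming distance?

3

Pairwise Hamming distances:
  Seq1 vs Seq2: 7
  Seq1 vs Seq3: 3
  Seq1 vs Seq4: 4
  Seq1 vs Seq5: 7
  Seq2 vs Seq3: 6
  Seq2 vs Seq4: 10
  Seq2 vs Seq5: 11
  Seq3 vs Seq4: 6
  Seq3 vs Seq5: 8
  Seq4 vs Seq5: 6
The smallest is 3, between Seq1 and Seq3.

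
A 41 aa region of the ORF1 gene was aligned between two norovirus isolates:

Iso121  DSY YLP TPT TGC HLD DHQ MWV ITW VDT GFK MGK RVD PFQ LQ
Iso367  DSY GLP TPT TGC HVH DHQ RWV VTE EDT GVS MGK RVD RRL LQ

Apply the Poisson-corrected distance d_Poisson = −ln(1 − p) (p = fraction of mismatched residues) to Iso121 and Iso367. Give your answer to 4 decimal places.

The sequences differ at positions 4 (Y/G), 14 (L/V), 15 (D/H), 19 (M/R), 22 (I/V), 24 (W/E), 25 (V/E), 29 (F/V), 30 (K/S), 37 (P/R), 38 (F/R), 39 (Q/L).
p = 12/41 = 0.292683.
d = −ln(1 − 0.292683) = −ln(0.707317) = 0.3463.

0.3463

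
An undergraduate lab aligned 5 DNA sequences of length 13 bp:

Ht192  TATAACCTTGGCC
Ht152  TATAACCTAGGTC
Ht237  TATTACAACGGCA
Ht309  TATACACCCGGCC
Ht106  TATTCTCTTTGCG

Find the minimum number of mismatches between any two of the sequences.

Pairwise Hamming distances:
  Ht192 vs Ht152: 2
  Ht192 vs Ht237: 5
  Ht192 vs Ht309: 4
  Ht192 vs Ht106: 5
  Ht152 vs Ht237: 6
  Ht152 vs Ht309: 5
  Ht152 vs Ht106: 7
  Ht237 vs Ht309: 6
  Ht237 vs Ht106: 7
  Ht309 vs Ht106: 6
The smallest is 2, between Ht192 and Ht152.

2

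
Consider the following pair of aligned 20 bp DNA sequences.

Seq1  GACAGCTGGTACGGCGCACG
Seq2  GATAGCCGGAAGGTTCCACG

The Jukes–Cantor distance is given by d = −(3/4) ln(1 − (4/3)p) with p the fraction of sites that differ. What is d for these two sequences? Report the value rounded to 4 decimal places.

Differing sites — 3:C/T; 7:T/C; 10:T/A; 12:C/G; 14:G/T; 15:C/T; 16:G/C.
p = 7/20 = 0.350000.
d = −0.75 · ln(1 − (4/3)·0.350000) = −0.75 · ln(0.533333) = −0.75 · (-0.628609) = 0.4715.

0.4715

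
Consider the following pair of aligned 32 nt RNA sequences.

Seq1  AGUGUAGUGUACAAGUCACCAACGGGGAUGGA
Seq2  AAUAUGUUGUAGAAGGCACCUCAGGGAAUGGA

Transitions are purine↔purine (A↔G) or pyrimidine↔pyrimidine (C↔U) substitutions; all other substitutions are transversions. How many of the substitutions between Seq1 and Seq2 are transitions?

4

Differing sites — 2:G/A (Ti); 4:G/A (Ti); 6:A/G (Ti); 7:G/U (Tv); 12:C/G (Tv); 16:U/G (Tv); 21:A/U (Tv); 22:A/C (Tv); 23:C/A (Tv); 27:G/A (Ti).
Of the 10 differences, 4 transitions and 6 transversions, so the answer is 4.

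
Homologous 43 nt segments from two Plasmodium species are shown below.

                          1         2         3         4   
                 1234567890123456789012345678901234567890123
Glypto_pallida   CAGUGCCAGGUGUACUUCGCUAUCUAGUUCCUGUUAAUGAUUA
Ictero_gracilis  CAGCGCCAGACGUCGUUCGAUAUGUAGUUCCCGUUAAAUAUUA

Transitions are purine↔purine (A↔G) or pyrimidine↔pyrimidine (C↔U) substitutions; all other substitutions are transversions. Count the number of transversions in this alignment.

The sequences differ at positions 4 (U/C, transition), 10 (G/A, transition), 11 (U/C, transition), 14 (A/C, transversion), 15 (C/G, transversion), 20 (C/A, transversion), 24 (C/G, transversion), 32 (U/C, transition), 38 (U/A, transversion), 39 (G/U, transversion).
Of the 10 differences, 4 transitions and 6 transversions, so the answer is 6.

6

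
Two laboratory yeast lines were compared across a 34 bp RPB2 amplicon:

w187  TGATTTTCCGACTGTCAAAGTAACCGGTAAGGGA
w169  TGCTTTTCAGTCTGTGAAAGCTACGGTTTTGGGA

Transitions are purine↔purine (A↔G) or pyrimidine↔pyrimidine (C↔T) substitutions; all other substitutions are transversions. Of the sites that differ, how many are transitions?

Mismatches occur at site 3 (A→C, transversion), site 9 (C→A, transversion), site 11 (A→T, transversion), site 16 (C→G, transversion), site 21 (T→C, transition), site 22 (A→T, transversion), site 25 (C→G, transversion), site 27 (G→T, transversion), site 29 (A→T, transversion), site 30 (A→T, transversion).
Of the 10 differences, 1 transition and 9 transversions, so the answer is 1.

1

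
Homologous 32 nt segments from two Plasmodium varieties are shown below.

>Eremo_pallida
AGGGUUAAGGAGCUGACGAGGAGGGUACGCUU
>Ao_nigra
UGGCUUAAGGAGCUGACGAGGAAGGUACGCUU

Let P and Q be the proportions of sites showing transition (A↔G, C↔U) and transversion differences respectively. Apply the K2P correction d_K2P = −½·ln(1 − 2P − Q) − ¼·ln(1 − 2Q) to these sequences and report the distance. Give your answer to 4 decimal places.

0.1001

The sequences differ at positions 1 (A/U, transversion), 4 (G/C, transversion), 23 (G/A, transition).
Of the 3 differences, 1 transition and 2 transversions over 32 sites: P = 1/32 = 0.031250, Q = 2/32 = 0.062500.
d = −0.5·ln(0.875000) − 0.25·ln(0.875000) = −0.5·(-0.133531) − 0.25·(-0.133531) = 0.1001.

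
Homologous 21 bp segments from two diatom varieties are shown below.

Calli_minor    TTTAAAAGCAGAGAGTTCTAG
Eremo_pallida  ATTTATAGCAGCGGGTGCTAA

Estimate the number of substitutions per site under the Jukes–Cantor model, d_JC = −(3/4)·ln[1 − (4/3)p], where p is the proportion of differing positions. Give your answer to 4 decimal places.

The sequences differ at positions 1 (T/A), 4 (A/T), 6 (A/T), 12 (A/C), 14 (A/G), 17 (T/G), 21 (G/A).
p = 7/21 = 0.333333.
d = −0.75 · ln(1 − (4/3)·0.333333) = −0.75 · ln(0.555556) = −0.75 · (-0.587786) = 0.4408.

0.4408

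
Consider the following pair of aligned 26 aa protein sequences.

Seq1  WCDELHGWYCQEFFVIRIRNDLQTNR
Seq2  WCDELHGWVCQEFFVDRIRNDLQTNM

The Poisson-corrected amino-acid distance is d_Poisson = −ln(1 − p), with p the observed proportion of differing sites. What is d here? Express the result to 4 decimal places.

0.1226

The sequences differ at positions 9 (Y/V), 16 (I/D), 26 (R/M).
p = 3/26 = 0.115385.
d = −ln(1 − 0.115385) = −ln(0.884615) = 0.1226.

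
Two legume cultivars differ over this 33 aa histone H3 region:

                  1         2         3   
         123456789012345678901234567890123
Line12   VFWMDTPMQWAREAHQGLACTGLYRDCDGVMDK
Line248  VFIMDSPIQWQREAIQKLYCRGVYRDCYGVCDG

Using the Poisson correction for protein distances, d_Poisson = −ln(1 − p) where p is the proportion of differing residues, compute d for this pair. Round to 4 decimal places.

Differing sites — 3:W/I; 6:T/S; 8:M/I; 11:A/Q; 15:H/I; 17:G/K; 19:A/Y; 21:T/R; 23:L/V; 28:D/Y; 31:M/C; 33:K/G.
p = 12/33 = 0.363636.
d = −ln(1 − 0.363636) = −ln(0.636364) = 0.4520.

0.4520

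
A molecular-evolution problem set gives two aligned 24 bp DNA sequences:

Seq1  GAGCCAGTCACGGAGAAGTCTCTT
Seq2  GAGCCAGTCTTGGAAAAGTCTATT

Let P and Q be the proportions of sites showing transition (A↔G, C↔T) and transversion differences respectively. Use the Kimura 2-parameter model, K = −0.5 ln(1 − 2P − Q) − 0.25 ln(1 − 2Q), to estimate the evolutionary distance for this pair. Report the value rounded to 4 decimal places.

0.1894

Mismatches occur at site 10 (A↔T, transversion), site 11 (C↔T, transition), site 15 (G↔A, transition), site 22 (C↔A, transversion).
Of the 4 differences, 2 transitions and 2 transversions over 24 sites: P = 2/24 = 0.083333, Q = 2/24 = 0.083333.
d = −0.5·ln(0.750001) − 0.25·ln(0.833334) = −0.5·(-0.287681) − 0.25·(-0.182321) = 0.1894.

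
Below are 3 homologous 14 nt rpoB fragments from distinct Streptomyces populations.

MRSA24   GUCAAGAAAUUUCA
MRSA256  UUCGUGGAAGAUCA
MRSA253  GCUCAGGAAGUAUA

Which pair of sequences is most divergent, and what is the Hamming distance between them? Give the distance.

8

Pairwise Hamming distances:
  MRSA24 vs MRSA256: 6
  MRSA24 vs MRSA253: 7
  MRSA256 vs MRSA253: 8
The largest is 8, between MRSA256 and MRSA253.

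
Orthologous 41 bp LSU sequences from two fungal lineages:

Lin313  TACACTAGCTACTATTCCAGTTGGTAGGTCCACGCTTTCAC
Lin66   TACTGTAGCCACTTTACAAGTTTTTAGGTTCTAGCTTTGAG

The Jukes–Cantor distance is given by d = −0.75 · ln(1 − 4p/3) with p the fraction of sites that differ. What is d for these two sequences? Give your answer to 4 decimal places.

Mismatches occur at site 4 (A/T), site 5 (C/G), site 10 (T/C), site 14 (A/T), site 16 (T/A), site 18 (C/A), site 23 (G/T), site 24 (G/T), site 30 (C/T), site 32 (A/T), site 33 (C/A), site 39 (C/G), site 41 (C/G).
p = 13/41 = 0.317073.
d = −0.75 · ln(1 − (4/3)·0.317073) = −0.75 · ln(0.577236) = −0.75 · (-0.549504) = 0.4121.

0.4121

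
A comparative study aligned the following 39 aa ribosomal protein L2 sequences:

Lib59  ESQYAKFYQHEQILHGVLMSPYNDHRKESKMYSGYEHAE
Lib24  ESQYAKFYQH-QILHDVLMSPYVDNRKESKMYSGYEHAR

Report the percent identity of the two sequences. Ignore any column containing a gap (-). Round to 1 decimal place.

Excluding the 1 gap column leaves 38 comparable sites.
Mismatches occur at site 16 (G/D), site 23 (N/V), site 25 (H/N), site 39 (E/R).
34 of the 38 comparable sites match, so the percent identity is 34/38 × 100 = 89.5%.

89.5%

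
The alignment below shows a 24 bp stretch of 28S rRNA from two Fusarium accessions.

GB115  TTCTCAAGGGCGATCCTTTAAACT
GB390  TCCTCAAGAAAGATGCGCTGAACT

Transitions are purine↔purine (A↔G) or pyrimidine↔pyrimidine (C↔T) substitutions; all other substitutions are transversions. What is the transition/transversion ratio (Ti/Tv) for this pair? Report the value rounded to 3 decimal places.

Differing sites — 2:T/C (Ti); 9:G/A (Ti); 10:G/A (Ti); 11:C/A (Tv); 15:C/G (Tv); 17:T/G (Tv); 18:T/C (Ti); 20:A/G (Ti).
Of the 8 differences, 5 transitions and 3 transversions, so Ti/Tv = 5/3 = 1.667.

1.667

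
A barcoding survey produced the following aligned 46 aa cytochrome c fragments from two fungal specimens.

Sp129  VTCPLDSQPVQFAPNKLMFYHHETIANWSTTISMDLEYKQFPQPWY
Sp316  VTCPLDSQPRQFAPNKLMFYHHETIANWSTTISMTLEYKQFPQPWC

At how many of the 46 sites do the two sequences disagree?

3

Differing sites — 10:V/R; 35:D/T; 46:Y/C.
That gives 3 mismatches out of 46 aligned sites, so the Hamming distance is 3.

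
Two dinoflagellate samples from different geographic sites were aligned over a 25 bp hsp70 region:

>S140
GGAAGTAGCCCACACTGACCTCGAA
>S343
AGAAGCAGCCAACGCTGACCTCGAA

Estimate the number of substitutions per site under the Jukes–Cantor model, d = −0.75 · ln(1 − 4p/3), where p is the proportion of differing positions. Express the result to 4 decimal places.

Mismatches occur at site 1 (G/A), site 6 (T/C), site 11 (C/A), site 14 (A/G).
p = 4/25 = 0.160000.
d = −0.75 · ln(1 − (4/3)·0.160000) = −0.75 · ln(0.786667) = −0.75 · (-0.239950) = 0.1800.

0.1800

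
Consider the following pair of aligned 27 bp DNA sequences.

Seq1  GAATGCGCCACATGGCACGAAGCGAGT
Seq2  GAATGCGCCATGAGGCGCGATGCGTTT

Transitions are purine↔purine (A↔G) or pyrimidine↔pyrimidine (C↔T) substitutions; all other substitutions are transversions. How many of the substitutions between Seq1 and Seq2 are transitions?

3

The sequences differ at positions 11 (C/T, transition), 12 (A/G, transition), 13 (T/A, transversion), 17 (A/G, transition), 21 (A/T, transversion), 25 (A/T, transversion), 26 (G/T, transversion).
Of the 7 differences, 3 transitions and 4 transversions, so the answer is 3.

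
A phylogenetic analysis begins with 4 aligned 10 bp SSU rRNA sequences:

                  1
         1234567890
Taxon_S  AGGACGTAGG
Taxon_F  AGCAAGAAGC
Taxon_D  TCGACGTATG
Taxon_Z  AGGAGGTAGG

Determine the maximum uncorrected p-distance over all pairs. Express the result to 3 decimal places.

0.700

Pairwise Hamming distances:
  Taxon_S vs Taxon_F: 4
  Taxon_S vs Taxon_D: 3
  Taxon_S vs Taxon_Z: 1
  Taxon_F vs Taxon_D: 7
  Taxon_F vs Taxon_Z: 4
  Taxon_D vs Taxon_Z: 4
The largest is 7 mismatches, between Taxon_F and Taxon_D; p = 7/10 = 0.700.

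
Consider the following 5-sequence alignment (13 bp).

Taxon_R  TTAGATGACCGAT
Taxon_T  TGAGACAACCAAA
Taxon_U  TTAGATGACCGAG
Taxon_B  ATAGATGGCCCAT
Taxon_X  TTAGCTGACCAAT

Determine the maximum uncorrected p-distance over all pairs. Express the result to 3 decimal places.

0.538

Pairwise Hamming distances:
  Taxon_R vs Taxon_T: 5
  Taxon_R vs Taxon_U: 1
  Taxon_R vs Taxon_B: 3
  Taxon_R vs Taxon_X: 2
  Taxon_T vs Taxon_U: 5
  Taxon_T vs Taxon_B: 7
  Taxon_T vs Taxon_X: 5
  Taxon_U vs Taxon_B: 4
  Taxon_U vs Taxon_X: 3
  Taxon_B vs Taxon_X: 4
The largest is 7 mismatches, between Taxon_T and Taxon_B; p = 7/13 = 0.538.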